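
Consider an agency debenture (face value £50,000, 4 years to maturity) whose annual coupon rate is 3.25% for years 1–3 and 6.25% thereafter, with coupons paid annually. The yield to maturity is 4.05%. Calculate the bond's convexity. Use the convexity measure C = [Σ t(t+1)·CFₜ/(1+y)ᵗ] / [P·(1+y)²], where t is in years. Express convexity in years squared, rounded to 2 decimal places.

17.35

With y = 0.0405:
  t   CF        PV=CF/(1+0.0405)^t    t·PV        t(t+1)·PV
  1     1,625.00     1,561.7492     1,561.7492       3,123.4983
  2     1,625.00     1,500.9603     3,001.9205       9,005.7616
  3     1,625.00     1,442.5375     4,327.6125      17,310.4500
  4    53,125.00    45,324.2478   181,296.9910     906,484.9551
  Σ                 49,829.4947   190,188.2732     935,924.6650
P = 49,829.4947.
Convexity = Σ t(t+1)·PV / [P·(1+y)²] = 935,924.6650 / (49,829.4947 × 1.082640) = 17.34883.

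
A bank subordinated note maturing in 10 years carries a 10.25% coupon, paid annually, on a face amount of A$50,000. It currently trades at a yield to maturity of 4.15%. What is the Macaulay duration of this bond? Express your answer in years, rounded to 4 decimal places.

Periodic yield y = 0.0415. Discount each cash flow and weight by its year:
  t   CF        PV=CF/(1+0.0415)^t    t·PV
  1     5,125.00     4,920.7873     4,920.7873
  2     5,125.00     4,724.7118     9,449.4236
  3     5,125.00     4,536.4491    13,609.3474
  4     5,125.00     4,355.6881    17,422.7524
  5     5,125.00     4,182.1297    20,910.6485
  6     5,125.00     4,015.4870    24,092.9220
  7     5,125.00     3,855.4844    26,988.3908
  8     5,125.00     3,701.8573    29,614.8585
  9     5,125.00     3,554.3517    31,989.1655
  10   55,125.00    36,707.5889   367,075.8893
  Σ                 74,554.5354   546,074.1854
Price P = Σ PV = 74,554.5354.
Macaulay duration = Σ(t·PV) / P = 546,074.1854 / 74,554.5354 = 7.32449 years.

7.3245 years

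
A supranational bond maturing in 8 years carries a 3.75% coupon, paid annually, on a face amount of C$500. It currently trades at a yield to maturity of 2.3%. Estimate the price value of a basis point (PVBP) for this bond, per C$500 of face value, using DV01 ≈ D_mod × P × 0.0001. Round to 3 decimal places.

Periodic yield y = 0.023.
  t   CF        PV=CF/(1+0.023)^t    t·PV
  1        18.75        18.3284        18.3284
  2        18.75        17.9164        35.8327
  3        18.75        17.5136        52.5407
  4        18.75        17.1198        68.4792
  5        18.75        16.7349        83.6745
  6        18.75        16.3587        98.1519
  7        18.75        15.9909       111.9360
  8       518.75       432.4671     3,459.7365
  Σ                    552.4297     3,928.6800
P = 552.4297; D_Mac = 7.11164 yrs; D_mod = 6.95175 yrs.
DV01 ≈ 6.95175 × 552.4297 × 0.0001 = 0.384035.

C$0.384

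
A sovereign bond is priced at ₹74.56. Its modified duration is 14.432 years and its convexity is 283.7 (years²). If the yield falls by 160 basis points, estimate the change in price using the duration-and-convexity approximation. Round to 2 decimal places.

+₹19.92

Duration effect: -D_mod·Δy = -14.432 × (-0.016) = +0.230912
Convexity effect: ½·C·(Δy)² = 0.5 × 283.7 × (-0.016)² = +0.0363136
ΔP/P ≈ +0.230912 + 0.0363136 = +0.2672256
ΔP ≈ 74.56 × (+0.2672256) = +19.924340736.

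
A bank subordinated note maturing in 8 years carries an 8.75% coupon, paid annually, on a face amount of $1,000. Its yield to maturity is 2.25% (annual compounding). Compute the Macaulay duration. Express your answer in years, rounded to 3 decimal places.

Periodic yield y = 0.0225. Discount each cash flow and weight by its year:
  t   CF        PV=CF/(1+0.0225)^t    t·PV
  1        87.50        85.5746        85.5746
  2        87.50        83.6915       167.3830
  3        87.50        81.8499       245.5497
  4        87.50        80.0488       320.1952
  5        87.50        78.2873       391.4366
  6        87.50        76.5646       459.3877
  7        87.50        74.8798       524.1588
  8     1,087.50       910.1705     7,281.3636
  Σ                  1,471.0670     9,475.0492
Price P = Σ PV = 1,471.0670.
Macaulay duration = Σ(t·PV) / P = 9,475.0492 / 1,471.0670 = 6.44094 years.

6.441 years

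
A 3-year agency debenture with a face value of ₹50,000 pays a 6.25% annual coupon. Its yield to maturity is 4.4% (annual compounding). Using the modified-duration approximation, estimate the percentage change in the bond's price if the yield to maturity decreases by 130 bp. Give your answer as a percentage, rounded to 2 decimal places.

Periodic yield y = 0.044. Modified duration first:
  t   CF        PV=CF/(1+0.044)^t    t·PV
  1     3,125.00     2,993.2950     2,993.2950
  2     3,125.00     2,867.1408     5,734.2816
  3    53,125.00    46,687.1590   140,061.4770
  Σ                 52,547.5948   148,789.0536
P = 52,547.5948; D_Mac = 2.83151 yrs; D_mod = 2.83151/(1+0.044) = 2.71217 yrs.
ΔP/P ≈ -D_mod · Δy = -2.71217 × (-0.013) = +0.035258 = +3.5258%.

+3.53%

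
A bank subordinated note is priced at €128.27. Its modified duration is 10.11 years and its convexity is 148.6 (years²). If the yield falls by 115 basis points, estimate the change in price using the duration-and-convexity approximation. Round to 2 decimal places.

Duration effect: -D_mod·Δy = -10.11 × (-0.0115) = +0.116265
Convexity effect: ½·C·(Δy)² = 0.5 × 148.6 × (-0.0115)² = +0.009826175
ΔP/P ≈ +0.116265 + 0.009826175 = +0.126091175
ΔP ≈ 128.27 × (+0.126091175) = +16.17371501725.

+€16.17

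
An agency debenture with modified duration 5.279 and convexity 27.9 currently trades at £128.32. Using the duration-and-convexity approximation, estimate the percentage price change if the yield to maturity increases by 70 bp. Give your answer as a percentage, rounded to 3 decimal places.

Duration effect: -D_mod·Δy = -5.279 × (+0.007) = -0.036953
Convexity effect: ½·C·(Δy)² = 0.5 × 27.9 × (0.007)² = +0.00068355
ΔP/P ≈ -0.036953 + 0.00068355 = -0.03626945
= -3.626945%.

-3.627%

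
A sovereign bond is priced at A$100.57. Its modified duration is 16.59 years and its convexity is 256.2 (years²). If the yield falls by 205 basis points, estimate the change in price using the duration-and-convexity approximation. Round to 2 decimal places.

Duration effect: -D_mod·Δy = -16.59 × (-0.0205) = +0.340095
Convexity effect: ½·C·(Δy)² = 0.5 × 256.2 × (-0.0205)² = +0.053834025
ΔP/P ≈ +0.340095 + 0.053834025 = +0.393929025
ΔP ≈ 100.57 × (+0.393929025) = +39.61744204425.

+A$39.62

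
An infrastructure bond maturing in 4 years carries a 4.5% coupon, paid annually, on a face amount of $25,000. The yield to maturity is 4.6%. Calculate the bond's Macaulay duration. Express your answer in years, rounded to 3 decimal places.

3.748 years

Periodic yield y = 0.046. Discount each cash flow and weight by its year:
  t   CF        PV=CF/(1+0.046)^t    t·PV
  1     1,125.00     1,075.5258     1,075.5258
  2     1,125.00     1,028.2274     2,056.4547
  3     1,125.00       983.0089     2,949.0268
  4    26,125.00    21,823.7592    87,295.0368
  Σ                 24,910.5213    93,376.0441
Price P = Σ PV = 24,910.5213.
Macaulay duration = Σ(t·PV) / P = 93,376.0441 / 24,910.5213 = 3.74846 years.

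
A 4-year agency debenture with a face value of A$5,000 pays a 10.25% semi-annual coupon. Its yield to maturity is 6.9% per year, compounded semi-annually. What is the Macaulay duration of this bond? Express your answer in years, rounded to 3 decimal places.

Periodic yield y = 0.0345. Discount each cash flow and weight by its period:
  t   CF        PV=CF/(1+0.0345)^t    t·PV
  1       256.25       247.7042       247.7042
  2       256.25       239.4434       478.8868
  3       256.25       231.4581       694.3743
  4       256.25       223.7391       894.9564
  5       256.25       216.2775     1,081.3876
  6       256.25       209.0648     1,254.3888
  7       256.25       202.0926     1,414.6482
  8     5,256.25     4,007.1173    32,056.9382
  Σ                  5,576.8970    38,123.2846
Price P = Σ PV = 5,576.8970.
Macaulay duration = Σ(t·PV) / P = 38,123.2846 / 5,576.8970 = 6.83593 half-year periods.
In years: 6.83593 / 2 = 3.41797 years.

3.418 years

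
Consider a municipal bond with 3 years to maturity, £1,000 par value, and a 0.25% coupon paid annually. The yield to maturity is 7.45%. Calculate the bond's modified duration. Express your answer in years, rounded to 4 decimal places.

Periodic yield y = 0.0745. First find Macaulay duration:
  t   CF        PV=CF/(1+0.0745)^t    t·PV
  1         2.50         2.3267         2.3267
  2         2.50         2.1653         4.3307
  3     1,002.50       808.1000     2,424.3001
  Σ                    812.5920     2,430.9574
P = 812.5920; Macaulay duration = 2,430.9574 / 812.5920 = 2.99161 years.
Modified duration = D_Mac / (1 + y) = 2.99161 / 1.0745 = 2.78419 years.

2.7842 years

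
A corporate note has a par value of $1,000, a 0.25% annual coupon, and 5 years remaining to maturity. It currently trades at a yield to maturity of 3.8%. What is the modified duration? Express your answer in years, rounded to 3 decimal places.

4.790 years

Periodic yield y = 0.038. First find Macaulay duration:
  t   CF        PV=CF/(1+0.038)^t    t·PV
  1         2.50         2.4085         2.4085
  2         2.50         2.3203         4.6406
  3         2.50         2.2354         6.7061
  4         2.50         2.1535         8.6141
  5     1,002.50       831.9507     4,159.7537
  Σ                    841.0684     4,182.1230
P = 841.0684; Macaulay duration = 4,182.1230 / 841.0684 = 4.97239 years.
Modified duration = D_Mac / (1 + y) = 4.97239 / 1.038 = 4.79036 years.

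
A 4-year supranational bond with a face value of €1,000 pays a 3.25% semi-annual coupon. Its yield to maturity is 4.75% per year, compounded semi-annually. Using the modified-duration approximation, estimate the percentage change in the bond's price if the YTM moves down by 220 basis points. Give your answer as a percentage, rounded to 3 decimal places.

Periodic yield y = 0.02375. Modified duration first:
  t   CF        PV=CF/(1+0.02375)^t    t·PV
  1        16.25        15.8730        15.8730
  2        16.25        15.5048        31.0096
  3        16.25        15.1451        45.4352
  4        16.25        14.7937        59.1749
  5        16.25        14.4505        72.2527
  6        16.25        14.1153        84.6918
  7        16.25        13.7878        96.5148
  8     1,016.25       842.2659     6,738.1275
  Σ                    945.9362     7,143.0795
P = 945.9362; D_Mac = 7.55133 half-year periods = 3.77567 yrs; D_mod = 3.77567/(1+0.02375) = 3.68807 yrs.
ΔP/P ≈ -D_mod · Δy = -3.68807 × (-0.022) = +0.081138 = +8.1138%.

+8.114%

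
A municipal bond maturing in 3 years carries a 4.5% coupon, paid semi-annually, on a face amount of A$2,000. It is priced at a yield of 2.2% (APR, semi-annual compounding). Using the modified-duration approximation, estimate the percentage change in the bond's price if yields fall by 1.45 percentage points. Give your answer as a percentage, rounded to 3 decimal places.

+4.081%

Periodic yield y = 0.011. Modified duration first:
  t   CF        PV=CF/(1+0.011)^t    t·PV
  1        45.00        44.5104        44.5104
  2        45.00        44.0261        88.0522
  3        45.00        43.5471       130.6412
  4        45.00        43.0733       172.2931
  5        45.00        42.6046       213.0231
  6     2,045.00     1,915.0776    11,490.4657
  Σ                  2,132.8391    12,138.9857
P = 2,132.8391; D_Mac = 5.69147 half-year periods = 2.84573 yrs; D_mod = 2.84573/(1+0.011) = 2.81477 yrs.
ΔP/P ≈ -D_mod · Δy = -2.81477 × (-0.0145) = +0.040814 = +4.0814%.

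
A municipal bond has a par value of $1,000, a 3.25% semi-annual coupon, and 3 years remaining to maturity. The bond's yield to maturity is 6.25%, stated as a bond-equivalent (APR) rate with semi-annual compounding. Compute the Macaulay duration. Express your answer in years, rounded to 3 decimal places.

Periodic yield y = 0.03125. Discount each cash flow and weight by its period:
  t   CF        PV=CF/(1+0.03125)^t    t·PV
  1        16.25        15.7576        15.7576
  2        16.25        15.2801        30.5601
  3        16.25        14.8170        44.4511
  4        16.25        14.3680        57.4722
  5        16.25        13.9326        69.6632
  6     1,016.25       844.9223     5,069.5340
  Σ                    919.0777     5,287.4382
Price P = Σ PV = 919.0777.
Macaulay duration = Σ(t·PV) / P = 5,287.4382 / 919.0777 = 5.75298 half-year periods.
In years: 5.75298 / 2 = 2.87649 years.

2.876 years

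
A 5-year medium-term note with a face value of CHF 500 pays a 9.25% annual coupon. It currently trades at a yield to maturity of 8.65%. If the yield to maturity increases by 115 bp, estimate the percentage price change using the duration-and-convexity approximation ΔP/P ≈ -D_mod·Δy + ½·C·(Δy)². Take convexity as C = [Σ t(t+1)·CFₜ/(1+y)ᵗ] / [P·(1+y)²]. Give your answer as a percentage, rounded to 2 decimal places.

-4.35%

With y = 0.0865:
  t   CF        PV=CF/(1+0.0865)^t    t·PV        t(t+1)·PV
  1        46.25        42.5679        42.5679          85.1358
  2        46.25        39.1789        78.3578         235.0734
  3        46.25        36.0597       108.1792         432.7168
  4        46.25        33.1889       132.7556         663.7779
  5       546.25       360.7803     1,803.9014      10,823.4085
  Σ                    511.7757     2,165.7619      12,240.1125
P = 511.7757; D_Mac = 4.23186 yrs; D_mod = 3.89494 yrs; C = 20.26032.
Duration effect: -3.89494 × (+0.0115) = -0.044792
Convexity effect: 0.5 × 20.26032 × (0.0115)² = +0.0013397
ΔP/P ≈ -0.044792 + 0.0013397 = -0.043452 = -4.3452%.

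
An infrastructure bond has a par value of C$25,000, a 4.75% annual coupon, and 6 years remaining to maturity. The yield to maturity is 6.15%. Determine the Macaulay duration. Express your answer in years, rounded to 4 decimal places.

5.3327 years

Periodic yield y = 0.0615. Discount each cash flow and weight by its year:
  t   CF        PV=CF/(1+0.0615)^t    t·PV
  1     1,187.50     1,118.7000     1,118.7000
  2     1,187.50     1,053.8860     2,107.7719
  3     1,187.50       992.8271     2,978.4813
  4     1,187.50       935.3058     3,741.2232
  5     1,187.50       881.1171     4,405.5855
  6    26,187.50    18,305.1819   109,831.0915
  Σ                 23,287.0178   124,182.8533
Price P = Σ PV = 23,287.0178.
Macaulay duration = Σ(t·PV) / P = 124,182.8533 / 23,287.0178 = 5.33271 years.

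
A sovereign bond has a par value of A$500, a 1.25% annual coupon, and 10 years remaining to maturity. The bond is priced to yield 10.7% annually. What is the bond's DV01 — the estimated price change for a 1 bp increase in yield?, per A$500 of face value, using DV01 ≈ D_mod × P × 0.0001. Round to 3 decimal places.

Periodic yield y = 0.107.
  t   CF        PV=CF/(1+0.107)^t    t·PV
  1         6.25         5.6459         5.6459
  2         6.25         5.1002        10.2003
  3         6.25         4.6072        13.8216
  4         6.25         4.1619        16.6475
  5         6.25         3.7596        18.7980
  6         6.25         3.3962        20.3772
  7         6.25         3.0679        21.4756
  8         6.25         2.7714        22.1712
  9         6.25         2.5035        22.5317
  10      506.25       183.1845     1,831.8454
  Σ                    218.1984     1,983.5145
P = 218.1984; D_Mac = 9.09042 yrs; D_mod = 8.21176 yrs.
DV01 ≈ 8.21176 × 218.1984 × 0.0001 = 0.179179.

A$0.179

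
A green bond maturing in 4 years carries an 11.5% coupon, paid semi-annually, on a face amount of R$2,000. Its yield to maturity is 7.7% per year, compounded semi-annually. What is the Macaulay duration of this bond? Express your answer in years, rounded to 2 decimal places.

Periodic yield y = 0.0385. Discount each cash flow and weight by its period:
  t   CF        PV=CF/(1+0.0385)^t    t·PV
  1       115.00       110.7366       110.7366
  2       115.00       106.6313       213.2627
  3       115.00       102.6782       308.0347
  4       115.00        98.8717       395.4867
  5       115.00        95.2062       476.0311
  6       115.00        91.6767       550.0600
  7       115.00        88.2780       617.9458
  8     2,115.00     1,563.3577    12,506.8618
  Σ                  2,257.4364    15,178.4194
Price P = Σ PV = 2,257.4364.
Macaulay duration = Σ(t·PV) / P = 15,178.4194 / 2,257.4364 = 6.72374 half-year periods.
In years: 6.72374 / 2 = 3.36187 years.

3.36 years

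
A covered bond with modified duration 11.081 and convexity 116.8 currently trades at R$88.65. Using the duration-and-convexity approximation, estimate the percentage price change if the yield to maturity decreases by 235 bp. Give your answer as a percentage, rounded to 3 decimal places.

Duration effect: -D_mod·Δy = -11.081 × (-0.0235) = +0.2604035
Convexity effect: ½·C·(Δy)² = 0.5 × 116.8 × (-0.0235)² = +0.0322514
ΔP/P ≈ +0.2604035 + 0.0322514 = +0.2926549
= +29.26549%.

+29.265%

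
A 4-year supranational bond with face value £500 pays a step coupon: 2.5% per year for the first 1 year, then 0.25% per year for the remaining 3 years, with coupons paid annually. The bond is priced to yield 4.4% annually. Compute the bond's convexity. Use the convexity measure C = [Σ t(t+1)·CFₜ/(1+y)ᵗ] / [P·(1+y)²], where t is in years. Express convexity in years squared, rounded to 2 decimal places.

17.84

With y = 0.044:
  t   CF        PV=CF/(1+0.044)^t    t·PV        t(t+1)·PV
  1        12.50        11.9732        11.9732          23.9464
  2         1.25         1.1469         2.2937           6.8811
  3         1.25         1.0985         3.2956          13.1823
  4       501.25       421.9416     1,687.7666       8,438.8329
  Σ                    436.1602     1,705.3290       8,482.8426
P = 436.1602.
Convexity = Σ t(t+1)·PV / [P·(1+y)²] = 8,482.8426 / (436.1602 × 1.089936) = 17.84409.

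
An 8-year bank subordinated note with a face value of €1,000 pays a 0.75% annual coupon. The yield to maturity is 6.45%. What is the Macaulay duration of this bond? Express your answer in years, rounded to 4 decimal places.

7.7316 years

Periodic yield y = 0.0645. Discount each cash flow and weight by its year:
  t   CF        PV=CF/(1+0.0645)^t    t·PV
  1         7.50         7.0456         7.0456
  2         7.50         6.6187        13.2373
  3         7.50         6.2176        18.6529
  4         7.50         5.8409        23.3635
  5         7.50         5.4870        27.4349
  6         7.50         5.1545        30.9271
  7         7.50         4.8422        33.8953
  8     1,007.50       611.0542     4,888.4335
  Σ                    652.2606     5,042.9901
Price P = Σ PV = 652.2606.
Macaulay duration = Σ(t·PV) / P = 5,042.9901 / 652.2606 = 7.73156 years.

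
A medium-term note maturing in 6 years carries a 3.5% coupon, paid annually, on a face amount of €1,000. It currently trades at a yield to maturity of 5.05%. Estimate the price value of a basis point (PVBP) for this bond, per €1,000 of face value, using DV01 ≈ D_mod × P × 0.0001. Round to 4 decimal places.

Periodic yield y = 0.0505.
  t   CF        PV=CF/(1+0.0505)^t    t·PV
  1        35.00        33.3175        33.3175
  2        35.00        31.7158        63.4316
  3        35.00        30.1912        90.5735
  4        35.00        28.7398       114.9592
  5        35.00        27.3582       136.7911
  6     1,035.00       770.1299     4,620.7797
  Σ                    921.4524     5,059.8526
P = 921.4524; D_Mac = 5.49117 yrs; D_mod = 5.22720 yrs.
DV01 ≈ 5.22720 × 921.4524 × 0.0001 = 0.481661.

€0.4817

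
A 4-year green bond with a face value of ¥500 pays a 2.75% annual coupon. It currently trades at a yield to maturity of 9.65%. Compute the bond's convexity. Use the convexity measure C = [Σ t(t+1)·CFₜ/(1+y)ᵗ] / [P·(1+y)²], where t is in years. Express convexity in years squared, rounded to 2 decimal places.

15.63

With y = 0.0965:
  t   CF        PV=CF/(1+0.0965)^t    t·PV        t(t+1)·PV
  1        13.75        12.5399        12.5399          25.0798
  2        13.75        11.4363        22.8726          68.6178
  3        13.75        10.4298        31.2895         125.1578
  4       513.75       355.3999     1,421.5996       7,107.9978
  Σ                    389.8059     1,488.3015       7,326.8532
P = 389.8059.
Convexity = Σ t(t+1)·PV / [P·(1+y)²] = 7,326.8532 / (389.8059 × 1.202312) = 15.63334.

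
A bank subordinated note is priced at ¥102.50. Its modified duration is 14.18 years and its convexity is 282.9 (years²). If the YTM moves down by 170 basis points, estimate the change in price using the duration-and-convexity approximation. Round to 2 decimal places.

+¥28.90

Duration effect: -D_mod·Δy = -14.18 × (-0.017) = +0.241060
Convexity effect: ½·C·(Δy)² = 0.5 × 282.9 × (-0.017)² = +0.04087905
ΔP/P ≈ +0.241060 + 0.04087905 = +0.28193905
ΔP ≈ 102.50 × (+0.28193905) = +28.898752625.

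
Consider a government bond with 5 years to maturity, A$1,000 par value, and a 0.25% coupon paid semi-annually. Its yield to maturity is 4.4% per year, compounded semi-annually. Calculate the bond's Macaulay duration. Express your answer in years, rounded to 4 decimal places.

4.9681 years

Periodic yield y = 0.022. Discount each cash flow and weight by its period:
  t   CF        PV=CF/(1+0.022)^t    t·PV
  1         1.25         1.2231         1.2231
  2         1.25         1.1968         2.3935
  3         1.25         1.1710         3.5130
  4         1.25         1.1458         4.5832
  5         1.25         1.1211         5.6056
  6         1.25         1.0970         6.5820
  7         1.25         1.0734         7.5137
  8         1.25         1.0503         8.4022
  9         1.25         1.0277         9.2490
  10    1,001.25       805.4407     8,054.4070
  Σ                    815.5468     8,103.4723
Price P = Σ PV = 815.5468.
Macaulay duration = Σ(t·PV) / P = 8,103.4723 / 815.5468 = 9.93624 half-year periods.
In years: 9.93624 / 2 = 4.96812 years.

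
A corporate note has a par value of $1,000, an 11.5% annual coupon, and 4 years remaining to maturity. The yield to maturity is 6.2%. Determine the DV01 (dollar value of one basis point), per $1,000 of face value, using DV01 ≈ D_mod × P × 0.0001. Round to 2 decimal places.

$0.39

Periodic yield y = 0.062.
  t   CF        PV=CF/(1+0.062)^t    t·PV
  1       115.00       108.2863       108.2863
  2       115.00       101.9645       203.9289
  3       115.00        96.0117       288.0352
  4     1,115.00       876.5502     3,506.2009
  Σ                  1,182.8127     4,106.4512
P = 1,182.8127; D_Mac = 3.47177 yrs; D_mod = 3.26908 yrs.
DV01 ≈ 3.26908 × 1,182.8127 × 0.0001 = 0.386671.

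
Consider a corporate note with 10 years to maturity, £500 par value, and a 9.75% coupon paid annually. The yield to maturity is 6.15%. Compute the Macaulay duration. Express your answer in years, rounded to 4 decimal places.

Periodic yield y = 0.0615. Discount each cash flow and weight by its year:
  t   CF        PV=CF/(1+0.0615)^t    t·PV
  1        48.75        45.9256        45.9256
  2        48.75        43.2648        86.5296
  3        48.75        40.7582       122.2745
  4        48.75        38.3968       153.5871
  5        48.75        36.1722       180.8609
  6        48.75        34.0765       204.4588
  7        48.75        32.1022       224.7153
  8        48.75        30.2423       241.9383
  9        48.75        28.4901       256.4113
  10      548.75       302.1166     3,021.1657
  Σ                    631.5451     4,537.8670
Price P = Σ PV = 631.5451.
Macaulay duration = Σ(t·PV) / P = 4,537.8670 / 631.5451 = 7.18534 years.

7.1853 years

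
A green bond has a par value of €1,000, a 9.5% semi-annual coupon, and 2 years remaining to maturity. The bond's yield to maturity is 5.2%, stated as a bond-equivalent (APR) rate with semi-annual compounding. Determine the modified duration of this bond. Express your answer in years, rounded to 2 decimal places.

Periodic yield y = 0.026. First find Macaulay duration:
  t   CF        PV=CF/(1+0.026)^t    t·PV
  1        47.50        46.2963        46.2963
  2        47.50        45.1231        90.2462
  3        47.50        43.9796       131.9389
  4     1,047.50       945.2890     3,781.1559
  Σ                  1,080.6880     4,049.6372
P = 1,080.6880; Macaulay duration = 4,049.6372 / 1,080.6880 = 3.74728 half-year periods = 1.87364 years.
Modified duration = D_Mac / (1 + y) = 1.87364 / 1.026 = 1.82616 years.

1.83 years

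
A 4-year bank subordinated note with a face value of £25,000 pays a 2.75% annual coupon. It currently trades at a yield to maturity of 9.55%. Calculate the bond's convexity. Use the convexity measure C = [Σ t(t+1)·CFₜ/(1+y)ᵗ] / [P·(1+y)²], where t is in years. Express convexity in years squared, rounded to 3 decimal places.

15.664

With y = 0.0955:
  t   CF        PV=CF/(1+0.0955)^t    t·PV        t(t+1)·PV
  1       687.50       627.5673       627.5673       1,255.1346
  2       687.50       572.8593     1,145.7185       3,437.1556
  3       687.50       522.9204     1,568.7611       6,275.0444
  4    25,687.50    17,834.9671    71,339.8683     356,699.3413
  Σ                 19,558.3140    74,681.9152     367,666.6759
P = 19,558.3140.
Convexity = Σ t(t+1)·PV / [P·(1+y)²] = 367,666.6759 / (19,558.3140 × 1.200120) = 15.66383.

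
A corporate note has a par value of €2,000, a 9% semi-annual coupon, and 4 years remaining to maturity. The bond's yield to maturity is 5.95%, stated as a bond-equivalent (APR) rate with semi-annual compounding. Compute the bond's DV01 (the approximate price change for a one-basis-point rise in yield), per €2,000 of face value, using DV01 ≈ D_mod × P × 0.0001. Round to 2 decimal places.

€0.75

Periodic yield y = 0.02975.
  t   CF        PV=CF/(1+0.02975)^t    t·PV
  1        90.00        87.3999        87.3999
  2        90.00        84.8748       169.7497
  3        90.00        82.4228       247.2683
  4        90.00        80.0415       320.1661
  5        90.00        77.7291       388.6454
  6        90.00        75.4834       452.9007
  7        90.00        73.3027       513.1188
  8     2,090.00     1,653.0724    13,224.5794
  Σ                  2,214.3266    15,403.8281
P = 2,214.3266; D_Mac = 6.95644 half-year periods = 3.47822 yrs; D_mod = 3.37773 yrs.
DV01 ≈ 3.37773 × 2,214.3266 × 0.0001 = 0.747940.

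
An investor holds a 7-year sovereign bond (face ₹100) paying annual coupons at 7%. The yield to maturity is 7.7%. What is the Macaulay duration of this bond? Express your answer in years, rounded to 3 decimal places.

Periodic yield y = 0.077. Discount each cash flow and weight by its year:
  t   CF        PV=CF/(1+0.077)^t    t·PV
  1         7.00         6.4995         6.4995
  2         7.00         6.0349        12.0697
  3         7.00         5.6034        16.8102
  4         7.00         5.2028        20.8111
  5         7.00         4.8308        24.1540
  6         7.00         4.4854        26.9126
  7       107.00        63.6611       445.6274
  Σ                     96.3178       552.8845
Price P = Σ PV = 96.3178.
Macaulay duration = Σ(t·PV) / P = 552.8845 / 96.3178 = 5.74021 years.

5.740 years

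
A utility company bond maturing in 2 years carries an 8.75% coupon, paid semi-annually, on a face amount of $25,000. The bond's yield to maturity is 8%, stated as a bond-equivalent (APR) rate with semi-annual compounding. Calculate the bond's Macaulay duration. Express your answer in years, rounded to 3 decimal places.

1.879 years

Periodic yield y = 0.04. Discount each cash flow and weight by its period:
  t   CF        PV=CF/(1+0.04)^t    t·PV
  1     1,093.75     1,051.6827     1,051.6827
  2     1,093.75     1,011.2334     2,022.4667
  3     1,093.75       972.3398     2,917.0193
  4    26,093.75    22,305.0469    89,220.1874
  Σ                 25,340.3027    95,211.3561
Price P = Σ PV = 25,340.3027.
Macaulay duration = Σ(t·PV) / P = 95,211.3561 / 25,340.3027 = 3.75731 half-year periods.
In years: 3.75731 / 2 = 1.87865 years.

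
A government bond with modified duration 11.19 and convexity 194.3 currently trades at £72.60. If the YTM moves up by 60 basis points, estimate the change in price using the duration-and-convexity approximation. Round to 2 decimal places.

Duration effect: -D_mod·Δy = -11.19 × (+0.006) = -0.067140
Convexity effect: ½·C·(Δy)² = 0.5 × 194.3 × (0.006)² = +0.0034974
ΔP/P ≈ -0.067140 + 0.0034974 = -0.0636426
ΔP ≈ 72.60 × (-0.0636426) = -4.62045276.

-£4.62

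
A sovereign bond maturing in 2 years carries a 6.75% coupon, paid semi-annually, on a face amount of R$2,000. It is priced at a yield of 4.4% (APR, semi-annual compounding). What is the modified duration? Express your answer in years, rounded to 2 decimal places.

Periodic yield y = 0.022. First find Macaulay duration:
  t   CF        PV=CF/(1+0.022)^t    t·PV
  1        67.50        66.0470        66.0470
  2        67.50        64.6252       129.2504
  3        67.50        63.2341       189.7022
  4     2,067.50     1,895.1428     7,580.5711
  Σ                  2,089.0490     7,965.5707
P = 2,089.0490; Macaulay duration = 7,965.5707 / 2,089.0490 = 3.81301 half-year periods = 1.90651 years.
Modified duration = D_Mac / (1 + y) = 1.90651 / 1.022 = 1.86547 years.

1.87 years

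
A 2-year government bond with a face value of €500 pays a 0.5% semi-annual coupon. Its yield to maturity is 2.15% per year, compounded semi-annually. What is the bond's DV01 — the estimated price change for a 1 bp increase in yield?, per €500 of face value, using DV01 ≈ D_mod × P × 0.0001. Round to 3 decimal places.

€0.095

Periodic yield y = 0.01075.
  t   CF        PV=CF/(1+0.01075)^t    t·PV
  1         1.25         1.2367         1.2367
  2         1.25         1.2236         2.4471
  3         1.25         1.2105         3.6316
  4       501.25       480.2633     1,921.0531
  Σ                    483.9341     1,928.3686
P = 483.9341; D_Mac = 3.98478 half-year periods = 1.99239 yrs; D_mod = 1.97120 yrs.
DV01 ≈ 1.97120 × 483.9341 × 0.0001 = 0.095393.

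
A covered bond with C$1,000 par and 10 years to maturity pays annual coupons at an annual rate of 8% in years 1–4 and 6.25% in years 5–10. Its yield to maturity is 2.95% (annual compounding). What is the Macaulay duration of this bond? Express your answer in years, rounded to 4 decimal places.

Periodic yield y = 0.0295. Discount each cash flow and weight by its year:
  t   CF        PV=CF/(1+0.0295)^t    t·PV
  1        80.00        77.7076        77.7076
  2        80.00        75.4809       150.9619
  3        80.00        73.3181       219.9542
  4        80.00        71.2171       284.8686
  5        62.50        54.0441       270.2205
  6        62.50        52.4955       314.9729
  7        62.50        50.9912       356.9387
  8        62.50        49.5301       396.2408
  9        62.50        48.1108       432.9975
  10    1,062.50       794.4479     7,944.4791
  Σ                  1,347.3434    10,449.3417
Price P = Σ PV = 1,347.3434.
Macaulay duration = Σ(t·PV) / P = 10,449.3417 / 1,347.3434 = 7.75551 years.

7.7555 years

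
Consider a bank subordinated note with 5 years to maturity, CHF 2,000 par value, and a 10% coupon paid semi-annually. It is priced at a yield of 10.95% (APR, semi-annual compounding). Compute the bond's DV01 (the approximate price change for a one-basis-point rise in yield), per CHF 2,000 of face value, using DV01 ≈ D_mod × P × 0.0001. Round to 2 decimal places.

Periodic yield y = 0.05475.
  t   CF        PV=CF/(1+0.05475)^t    t·PV
  1       100.00        94.8092        94.8092
  2       100.00        89.8878       179.7757
  3       100.00        85.2219       255.6658
  4       100.00        80.7982       323.1929
  5       100.00        76.6042       383.0208
  6       100.00        72.6278       435.7667
  7       100.00        68.8578       482.0047
  8       100.00        65.2835       522.2684
  9       100.00        61.8948       557.0532
  10    2,100.00     1,232.3213    12,323.2130
  Σ                  1,928.3066    15,556.7704
P = 1,928.3066; D_Mac = 8.06758 half-year periods = 4.03379 yrs; D_mod = 3.82440 yrs.
DV01 ≈ 3.82440 × 1,928.3066 × 0.0001 = 0.737462.

CHF 0.74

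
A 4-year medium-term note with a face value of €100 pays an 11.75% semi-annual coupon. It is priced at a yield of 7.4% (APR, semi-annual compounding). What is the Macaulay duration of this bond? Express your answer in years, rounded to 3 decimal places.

3.356 years

Periodic yield y = 0.037. Discount each cash flow and weight by its period:
  t   CF        PV=CF/(1+0.037)^t    t·PV
  1        5.875         5.6654         5.6654
  2        5.875         5.4632        10.9265
  3        5.875         5.2683        15.8049
  4        5.875         5.0803        20.3214
  5        5.875         4.8991        24.4954
  6        5.875         4.7243        28.3457
  7        5.875         4.5557        31.8900
  8      105.875        79.1705       633.3640
  Σ                    114.8268       770.8132
Price P = Σ PV = 114.8268.
Macaulay duration = Σ(t·PV) / P = 770.8132 / 114.8268 = 6.71283 half-year periods.
In years: 6.71283 / 2 = 3.35642 years.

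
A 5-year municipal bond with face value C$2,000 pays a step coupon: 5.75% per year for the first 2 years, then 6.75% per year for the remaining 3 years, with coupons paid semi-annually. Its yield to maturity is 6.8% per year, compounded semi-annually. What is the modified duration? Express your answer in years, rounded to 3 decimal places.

4.239 years

Periodic yield y = 0.034. First find Macaulay duration:
  t   CF        PV=CF/(1+0.034)^t    t·PV
  1        57.50        55.6093        55.6093
  2        57.50        53.7807       107.5615
  3        57.50        52.0123       156.0370
  4        57.50        50.3021       201.2082
  5        67.50        57.1085       285.5427
  6        67.50        55.2307       331.3842
  7        67.50        53.4146       373.9022
  8        67.50        51.6582       413.2658
  9        67.50        49.9596       449.6364
  10    2,067.50     1,479.9264    14,799.2644
  Σ                  1,959.0025    17,173.4117
P = 1,959.0025; Macaulay duration = 17,173.4117 / 1,959.0025 = 8.76641 half-year periods = 4.38320 years.
Modified duration = D_Mac / (1 + y) = 4.38320 / 1.034 = 4.23907 years.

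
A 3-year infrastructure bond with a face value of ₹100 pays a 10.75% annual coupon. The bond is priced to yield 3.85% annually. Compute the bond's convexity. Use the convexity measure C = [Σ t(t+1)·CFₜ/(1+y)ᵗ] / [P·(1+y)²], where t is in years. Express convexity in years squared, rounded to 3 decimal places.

With y = 0.0385:
  t   CF        PV=CF/(1+0.0385)^t    t·PV        t(t+1)·PV
  1        10.75        10.3515        10.3515          20.7029
  2        10.75         9.9677        19.9354          59.8063
  3       110.75        98.8836       296.6508       1,186.6031
  Σ                    119.2028       326.9377       1,267.1123
P = 119.2028.
Convexity = Σ t(t+1)·PV / [P·(1+y)²] = 1,267.1123 / (119.2028 × 1.078482) = 9.85634.

9.856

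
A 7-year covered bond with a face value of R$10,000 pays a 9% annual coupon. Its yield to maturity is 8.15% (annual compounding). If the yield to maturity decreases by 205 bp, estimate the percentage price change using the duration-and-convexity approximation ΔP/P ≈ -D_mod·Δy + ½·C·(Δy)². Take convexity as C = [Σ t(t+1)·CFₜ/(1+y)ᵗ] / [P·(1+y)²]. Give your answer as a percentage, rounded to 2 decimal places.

With y = 0.0815:
  t   CF        PV=CF/(1+0.0815)^t    t·PV        t(t+1)·PV
  1       900.00       832.1775       832.1775       1,664.3551
  2       900.00       769.4660     1,538.9321       4,616.7963
  3       900.00       711.4804     2,134.4412       8,537.7648
  4       900.00       657.8644     2,631.4578      13,157.2889
  5       900.00       608.2889     3,041.4445      18,248.6670
  6       900.00       562.4493     3,374.6957      23,622.8698
  7    10,900.00     6,298.5536    44,089.8754     352,719.0032
  Σ                 10,440.2802    57,643.0242     422,566.7450
P = 10,440.2802; D_Mac = 5.52121 yrs; D_mod = 5.10514 yrs; C = 34.60430.
Duration effect: -5.10514 × (-0.0205) = +0.104655
Convexity effect: 0.5 × 34.60430 × (-0.0205)² = +0.0072712
ΔP/P ≈ +0.104655 + 0.0072712 = +0.111927 = +11.1927%.

+11.19%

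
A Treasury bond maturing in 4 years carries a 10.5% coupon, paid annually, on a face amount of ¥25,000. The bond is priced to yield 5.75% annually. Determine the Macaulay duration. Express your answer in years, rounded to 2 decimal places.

3.51 years

Periodic yield y = 0.0575. Discount each cash flow and weight by its year:
  t   CF        PV=CF/(1+0.0575)^t    t·PV
  1     2,625.00     2,482.2695     2,482.2695
  2     2,625.00     2,347.2998     4,694.5995
  3     2,625.00     2,219.6688     6,659.0064
  4    27,625.00    22,089.2404    88,356.9618
  Σ                 29,138.4785   102,192.8372
Price P = Σ PV = 29,138.4785.
Macaulay duration = Σ(t·PV) / P = 102,192.8372 / 29,138.4785 = 3.50714 years.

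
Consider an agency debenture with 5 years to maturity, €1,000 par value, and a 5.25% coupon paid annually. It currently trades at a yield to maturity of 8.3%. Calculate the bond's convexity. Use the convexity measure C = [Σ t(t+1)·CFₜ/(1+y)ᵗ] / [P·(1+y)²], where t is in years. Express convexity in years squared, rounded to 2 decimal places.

22.13

With y = 0.083:
  t   CF        PV=CF/(1+0.083)^t    t·PV        t(t+1)·PV
  1        52.50        48.4765        48.4765          96.9529
  2        52.50        44.7613        89.5225         268.5676
  3        52.50        41.3308       123.9924         495.9697
  4        52.50        38.1633       152.6530         763.2652
  5     1,052.50       706.4474     3,532.2369      21,193.4215
  Σ                    879.1792     3,946.8814      22,818.1770
P = 879.1792.
Convexity = Σ t(t+1)·PV / [P·(1+y)²] = 22,818.1770 / (879.1792 × 1.172889) = 22.12823.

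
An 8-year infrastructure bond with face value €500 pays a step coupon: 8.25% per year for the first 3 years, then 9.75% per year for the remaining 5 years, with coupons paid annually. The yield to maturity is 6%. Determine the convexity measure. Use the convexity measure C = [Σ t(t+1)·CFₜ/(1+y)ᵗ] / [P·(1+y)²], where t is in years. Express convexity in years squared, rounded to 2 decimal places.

With y = 0.06:
  t   CF        PV=CF/(1+0.06)^t    t·PV        t(t+1)·PV
  1        41.25        38.9151        38.9151          77.8302
  2        41.25        36.7124        73.4247         220.2741
  3        41.25        34.6343       103.9029         415.6115
  4        48.75        38.6146       154.4583         772.2913
  5        48.75        36.4288       182.1442       1,092.8651
  6        48.75        34.3668       206.2010       1,443.4067
  7        48.75        32.4215       226.9507       1,815.6059
  8       548.75       344.2925     2,754.3403      24,789.0628
  Σ                    596.3860     3,740.3371      30,626.9477
P = 596.3860.
Convexity = Σ t(t+1)·PV / [P·(1+y)²] = 30,626.9477 / (596.3860 × 1.123600) = 45.70508.

45.71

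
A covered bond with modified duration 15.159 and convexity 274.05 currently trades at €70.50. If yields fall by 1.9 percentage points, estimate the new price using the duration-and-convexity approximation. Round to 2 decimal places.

€94.29

Duration effect: -D_mod·Δy = -15.159 × (-0.019) = +0.288021
Convexity effect: ½·C·(Δy)² = 0.5 × 274.05 × (-0.019)² = +0.049466025
ΔP/P ≈ +0.288021 + 0.049466025 = +0.337487025
New price ≈ 70.50 × (1 + 0.337487025) = 94.2928352625.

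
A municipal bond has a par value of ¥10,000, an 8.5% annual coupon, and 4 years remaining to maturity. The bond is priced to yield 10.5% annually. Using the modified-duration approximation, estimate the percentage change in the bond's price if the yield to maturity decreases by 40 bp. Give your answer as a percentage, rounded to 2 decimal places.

Periodic yield y = 0.105. Modified duration first:
  t   CF        PV=CF/(1+0.105)^t    t·PV
  1       850.00       769.2308       769.2308
  2       850.00       696.1364     1,392.2729
  3       850.00       629.9877     1,889.9632
  4    10,850.00     7,277.4734    29,109.8936
  Σ                  9,372.8283    33,161.3604
P = 9,372.8283; D_Mac = 3.53803 yrs; D_mod = 3.53803/(1+0.105) = 3.20184 yrs.
ΔP/P ≈ -D_mod · Δy = -3.20184 × (-0.004) = +0.012807 = +1.2807%.

+1.28%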